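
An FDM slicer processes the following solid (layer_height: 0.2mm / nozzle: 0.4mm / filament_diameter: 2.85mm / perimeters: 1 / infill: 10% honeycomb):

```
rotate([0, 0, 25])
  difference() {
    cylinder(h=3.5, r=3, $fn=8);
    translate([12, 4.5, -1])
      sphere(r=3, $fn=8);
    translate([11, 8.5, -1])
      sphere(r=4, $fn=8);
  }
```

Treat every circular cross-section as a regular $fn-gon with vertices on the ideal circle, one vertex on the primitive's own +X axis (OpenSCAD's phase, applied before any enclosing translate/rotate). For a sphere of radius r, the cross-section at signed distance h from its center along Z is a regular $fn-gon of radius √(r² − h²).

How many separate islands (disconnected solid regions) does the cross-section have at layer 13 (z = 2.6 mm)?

1

At z = 2.6 mm: the r=3 cylinder contributes a regular 8-gon of circumradius 3; the sphere at (12, 4.5) does not reach this height (|z−center|=3.600 > r=3); the r=4 sphere at (11, 8.5) slices to a regular 8-gon of circumradius 1.744 (√(r²−h²) with h=3.6 from center); Taking the first minus the rest: starting from the r=3 cylinder, the r=4 sphere at (11, 8.5) misses the remaining region (no effect) — 1 connected region; (rotated 25° about Z; rotation is an isometry so areas/perimeters/island counts are preserved). Overall, the cross-section is a single solid region. Island count = 1.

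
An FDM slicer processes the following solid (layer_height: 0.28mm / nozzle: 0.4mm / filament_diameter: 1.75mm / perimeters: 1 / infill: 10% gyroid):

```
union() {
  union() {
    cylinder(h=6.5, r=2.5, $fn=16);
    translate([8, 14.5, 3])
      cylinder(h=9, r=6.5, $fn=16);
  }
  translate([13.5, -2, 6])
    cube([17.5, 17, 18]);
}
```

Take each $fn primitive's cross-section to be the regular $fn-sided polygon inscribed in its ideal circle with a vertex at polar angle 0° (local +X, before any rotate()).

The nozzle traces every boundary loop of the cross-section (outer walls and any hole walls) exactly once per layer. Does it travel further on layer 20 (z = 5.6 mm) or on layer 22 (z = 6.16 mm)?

Layer 20 (z = 5.6): the cylinder: section is a regular 16-gon, circumradius r=2.5 (perimeter = 2·16·2.500·sin(180°/16) = 15.61 mm); the cylinder at (8, 14.5): section is a regular 16-gon, circumradius r=6.5 (perimeter = 2·16·6.500·sin(180°/16) = 40.58 mm); Taking the union: the 2 present regions are separate (no shared area or edge), so areas and boundary lengths simply add and each stays a separate island — boundary = 56.19 mm; the cube at (13.5, -2) does not reach this height (z outside [6, 24]); Taking the union: only the result so far is present, so the union is just that shape — boundary = 56.19 mm. So its perimeter = 56.19 mm. Layer 22 (z = 6.16): the r=2.5 cylinder gives a regular 16-gon of circumradius 2.5 (constant along its height) (perimeter = 2·16·2.500·sin(180°/16) = 15.61 mm); the r=6.5 cylinder at (8, 14.5) gives a regular 16-gon of circumradius 6.5 (constant along its height) (perimeter = 2·16·6.500·sin(180°/16) = 40.58 mm); Combining (union): the 2 present regions are separate (no shared area or edge), so areas and boundary lengths simply add and each stays a separate island — boundary = 56.19 mm; the cube at (13.5, -2) (footprint 17.5×17) is included at this height (perimeter 69.00 mm); Combining (union): the regions partially overlap (shared area 2.54 mm²), so the edge portions inside another operand are dropped and the merged outline is re-measured after clipping — boundary = 116.59 mm. So its perimeter = 116.59 mm. Layer 22 is larger (116.59 vs 56.19 mm).

layer 22 (z = 6.16 mm)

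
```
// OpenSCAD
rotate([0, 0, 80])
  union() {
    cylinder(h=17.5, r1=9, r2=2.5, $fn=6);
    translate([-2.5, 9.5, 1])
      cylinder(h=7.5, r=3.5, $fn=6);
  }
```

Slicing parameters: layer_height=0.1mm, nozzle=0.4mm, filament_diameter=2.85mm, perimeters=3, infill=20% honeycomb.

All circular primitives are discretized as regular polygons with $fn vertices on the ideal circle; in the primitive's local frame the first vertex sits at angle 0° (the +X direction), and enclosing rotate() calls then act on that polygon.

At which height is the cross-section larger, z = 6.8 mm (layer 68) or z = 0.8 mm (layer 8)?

Layer 68 (z = 6.8): the cone contributes a regular 6-gon of circumradius 6.474 (interpolated between r1=9 and r2=2.5 at t=0.389) (area = (6/2)·6.474²·sin(360°/6) = 108.90 mm²); the r=3.5 cylinder at (-2.5, 9.5) gives a regular 6-gon of circumradius 3.5 (constant along its height) (area = (6/2)·3.500²·sin(360°/6) = 31.83 mm²); Taking the union: the 2 present regions are separate (no shared area or edge), so areas and boundary lengths simply add and each stays a separate island — area = 140.73 mm²; (whole slice rotated 80° about Z — lengths, areas and connectivity unchanged). So its area = 140.73 mm². Layer 8 (z = 0.8): the cone: at t=0.046 of its height the radius interpolates to r₁+(r₂−r₁)t = 8.703, giving a regular 6-gon of that circumradius (area = (6/2)·8.703²·sin(360°/6) = 196.78 mm²); the cylinder at (-2.5, 9.5) is not intersected at this z (z outside [1, 8.5]); Taking the union: only the cone is present, so the union is just that shape — area = 196.78 mm²; (whole slice rotated 80° about Z — lengths, areas and connectivity unchanged). So its area = 196.78 mm². Layer 8 is larger (196.78 vs 140.73 mm²).

layer 8 (z = 0.8 mm)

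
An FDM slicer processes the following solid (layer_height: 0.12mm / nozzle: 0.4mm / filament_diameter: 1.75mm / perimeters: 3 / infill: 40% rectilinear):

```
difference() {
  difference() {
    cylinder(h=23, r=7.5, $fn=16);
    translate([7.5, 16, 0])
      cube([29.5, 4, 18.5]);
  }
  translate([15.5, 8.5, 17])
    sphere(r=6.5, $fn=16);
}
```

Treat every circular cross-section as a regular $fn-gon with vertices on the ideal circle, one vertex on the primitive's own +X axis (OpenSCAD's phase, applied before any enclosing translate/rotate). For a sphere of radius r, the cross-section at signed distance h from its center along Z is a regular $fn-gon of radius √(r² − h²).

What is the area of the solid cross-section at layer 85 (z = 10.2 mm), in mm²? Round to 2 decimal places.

172.21 mm²

At z = 10.2 mm: the r=7.5 cylinder contributes a regular 16-gon of circumradius 7.5 (area = (16/2)·7.500²·sin(360°/16) = 172.21 mm²); the cube at (7.5, 16) (footprint 29.5×4) is included at this height (area 118.00 mm²); Subtracting the remaining from the first: starting from the r=7.5 cylinder (172.21 mm²), the 29.5×4 cube at (7.5, 16) misses the remaining region (no effect) — area = 172.21 mm²; the sphere at (15.5, 8.5) does not reach this height (|z−center|=6.800 > r=6.5); After the difference (first − rest): none of the subtracted shapes is present at this height, so that combined region is unchanged — area = 172.21 mm². Overall, the cross-section is a single solid region. Net area = 172.21 mm².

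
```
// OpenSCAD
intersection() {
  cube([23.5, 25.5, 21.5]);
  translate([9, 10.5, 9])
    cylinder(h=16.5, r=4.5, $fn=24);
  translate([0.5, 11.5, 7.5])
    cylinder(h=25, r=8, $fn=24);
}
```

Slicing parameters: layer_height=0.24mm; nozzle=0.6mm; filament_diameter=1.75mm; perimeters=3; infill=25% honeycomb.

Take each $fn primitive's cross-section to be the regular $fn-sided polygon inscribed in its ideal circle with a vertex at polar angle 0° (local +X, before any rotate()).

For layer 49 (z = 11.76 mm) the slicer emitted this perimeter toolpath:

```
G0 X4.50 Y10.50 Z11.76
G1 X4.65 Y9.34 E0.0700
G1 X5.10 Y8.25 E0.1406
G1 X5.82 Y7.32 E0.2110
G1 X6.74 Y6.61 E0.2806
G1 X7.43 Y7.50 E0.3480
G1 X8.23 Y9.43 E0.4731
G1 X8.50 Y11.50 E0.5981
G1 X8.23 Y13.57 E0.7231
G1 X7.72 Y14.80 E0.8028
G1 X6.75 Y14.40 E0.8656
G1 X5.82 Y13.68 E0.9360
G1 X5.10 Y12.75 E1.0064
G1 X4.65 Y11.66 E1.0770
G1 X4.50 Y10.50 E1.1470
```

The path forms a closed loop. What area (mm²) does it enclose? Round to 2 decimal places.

22.58 mm²

Apply the shoelace formula to the sequence of (X, Y) vertices; enclosed area = 22.58 mm².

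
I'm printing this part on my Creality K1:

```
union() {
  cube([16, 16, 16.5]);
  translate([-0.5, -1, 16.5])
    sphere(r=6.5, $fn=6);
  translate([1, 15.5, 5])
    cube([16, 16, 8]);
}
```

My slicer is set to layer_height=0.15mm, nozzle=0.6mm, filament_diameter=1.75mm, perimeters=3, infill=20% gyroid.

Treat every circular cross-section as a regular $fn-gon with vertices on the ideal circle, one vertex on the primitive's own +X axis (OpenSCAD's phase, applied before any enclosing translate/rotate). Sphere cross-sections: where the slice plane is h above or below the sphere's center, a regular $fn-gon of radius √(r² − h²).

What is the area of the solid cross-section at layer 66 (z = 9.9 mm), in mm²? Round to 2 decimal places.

At z = 9.9 mm: the cube (footprint 16×16) is included at this height (area 256.00 mm²); the sphere at (-0.5, -1) is not intersected at this z (|z−center|=6.600 > r=6.5); the 16×16 cube at (1, 15.5) contributes its full rectangle (area 256.00 mm²); Combining (union): the regions partially overlap — summed areas 512.00 mm² minus the doubly-counted overlap 7.50 mm² gives 504.50 mm² — area = 504.50 mm². Overall, the cross-section is a single solid region. Net area = 504.50 mm².

504.50 mm²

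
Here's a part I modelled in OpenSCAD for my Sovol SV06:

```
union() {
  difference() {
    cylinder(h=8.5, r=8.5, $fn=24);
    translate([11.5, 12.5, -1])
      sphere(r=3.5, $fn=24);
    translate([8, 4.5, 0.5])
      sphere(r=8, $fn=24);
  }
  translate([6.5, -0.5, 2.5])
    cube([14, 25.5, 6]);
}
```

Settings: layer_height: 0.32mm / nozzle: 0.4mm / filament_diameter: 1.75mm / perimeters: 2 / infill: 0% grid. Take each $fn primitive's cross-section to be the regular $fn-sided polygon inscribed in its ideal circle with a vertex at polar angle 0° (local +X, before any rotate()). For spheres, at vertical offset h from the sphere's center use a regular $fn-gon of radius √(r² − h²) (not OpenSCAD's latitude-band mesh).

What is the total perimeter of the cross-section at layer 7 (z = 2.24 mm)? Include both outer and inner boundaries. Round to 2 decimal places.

At z = 2.24 mm: the r=8.5 cylinder contributes a regular 24-gon of circumradius 8.5 (perimeter = 2·24·8.500·sin(180°/24) = 53.25 mm); the r=3.5 sphere at (11.5, 12.5) contributes a regular 24-gon of circumradius √(3.5²−3.24²) = 1.324 (perimeter = 2·24·1.324·sin(180°/24) = 8.29 mm); the r=8 sphere at (8, 4.5) slices to a regular 24-gon of circumradius 7.808 (√(r²−h²) with h=1.74 from center) (perimeter = 2·24·7.808·sin(180°/24) = 48.92 mm); Taking the first minus the rest: starting from the r=8.5 cylinder, the r=3.5 sphere at (11.5, 12.5) misses the remaining region (no effect); the r=8 sphere at (8, 4.5) partially overlaps it — only the 65.93 mm² overlap (of its 189.37 mm²) is removed, clipping the outline — boundary = 53.78 mm; the cube at (6.5, -0.5) is absent (z outside [2.5, 8.5]); Taking the union: only the result so far is present, so the union is just that shape — boundary = 53.78 mm. Overall, the cross-section is a single solid region. Total boundary length (outer) = 53.78 mm.

53.78 mm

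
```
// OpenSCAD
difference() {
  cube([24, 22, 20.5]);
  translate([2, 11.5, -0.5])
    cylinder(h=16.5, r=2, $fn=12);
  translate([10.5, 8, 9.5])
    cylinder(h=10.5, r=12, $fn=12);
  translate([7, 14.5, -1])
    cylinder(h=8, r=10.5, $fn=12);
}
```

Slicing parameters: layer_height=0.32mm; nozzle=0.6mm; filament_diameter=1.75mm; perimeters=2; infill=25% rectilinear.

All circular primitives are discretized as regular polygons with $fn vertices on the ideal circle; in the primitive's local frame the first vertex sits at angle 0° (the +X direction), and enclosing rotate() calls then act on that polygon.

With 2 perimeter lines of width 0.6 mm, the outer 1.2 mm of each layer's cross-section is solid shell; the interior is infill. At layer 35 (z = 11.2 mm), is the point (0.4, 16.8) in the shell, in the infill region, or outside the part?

shell

At z = 11.2 mm: the cube (footprint 24×22) is included at this height; the r=2 cylinder at (2, 11.5) gives a regular 12-gon of circumradius 2 (constant along its height); the cylinder at (10.5, 8): section is a regular 12-gon, circumradius r=12; the cylinder at (7, 14.5) does not reach this height (z outside [-1, 7]); Subtracting the remaining from the first: starting from the 24×22 cube, the r=2 cylinder at (2, 11.5) lies inside it touching the edge (removes its full 12.00 mm²); the r=12 cylinder at (10.5, 8) partially overlaps it — only the 367.53 mm² overlap (of its 432.00 mm²) is removed, clipping the outline — 2 connected regions. Overall, the cross-section has 2 separate islands. The nearest boundary edge runs (0.00, 13.60)→(0.00, 22.00); distance from the point to it = 0.40 mm. (Shell/infill is judged within the island containing the point — the largest one.) The point is inside the cross-section, 0.40 mm from the nearest boundary — within the 1.2 mm shell band (2 × 0.6).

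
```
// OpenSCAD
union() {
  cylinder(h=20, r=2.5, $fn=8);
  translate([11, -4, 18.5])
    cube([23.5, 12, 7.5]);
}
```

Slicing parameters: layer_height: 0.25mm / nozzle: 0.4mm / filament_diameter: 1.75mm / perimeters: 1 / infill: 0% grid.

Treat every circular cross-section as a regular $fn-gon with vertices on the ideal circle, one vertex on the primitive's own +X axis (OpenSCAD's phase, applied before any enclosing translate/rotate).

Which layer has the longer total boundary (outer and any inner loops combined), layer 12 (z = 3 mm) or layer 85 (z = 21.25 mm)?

layer 85 (z = 21.25 mm)

Layer 12 (z = 3): the cylinder: section is a regular 8-gon, circumradius r=2.5 (perimeter = 2·8·2.500·sin(180°/8) = 15.31 mm); the cube at (11, -4) is not intersected at this z (z outside [18.5, 26]); Combining (union): only the r=2.5 cylinder is present, so the union is just that shape — boundary = 15.31 mm. So its perimeter = 15.31 mm. Layer 85 (z = 21.25): the cylinder does not reach this height (z outside [0, 20]); the 23.5×12 cube at (11, -4) contributes its full rectangle (perimeter 71.00 mm); Combining (union): only the 23.5×12 cube at (11, -4) is present, so the union is just that shape — boundary = 71.00 mm. So its perimeter = 71.00 mm. Layer 85 is larger (71.00 vs 15.31 mm).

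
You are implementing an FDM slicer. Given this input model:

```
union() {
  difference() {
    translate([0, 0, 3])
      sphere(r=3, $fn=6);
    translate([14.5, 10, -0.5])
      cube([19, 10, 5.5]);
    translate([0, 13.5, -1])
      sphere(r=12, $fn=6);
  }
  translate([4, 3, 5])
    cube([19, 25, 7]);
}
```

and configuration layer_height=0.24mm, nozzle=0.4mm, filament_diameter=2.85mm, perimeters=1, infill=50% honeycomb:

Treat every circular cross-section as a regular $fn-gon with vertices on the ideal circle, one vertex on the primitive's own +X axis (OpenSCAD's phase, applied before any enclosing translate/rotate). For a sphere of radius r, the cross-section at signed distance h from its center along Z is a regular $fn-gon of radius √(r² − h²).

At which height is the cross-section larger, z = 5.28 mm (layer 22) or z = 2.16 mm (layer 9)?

Layer 22 (z = 5.28): the r=3 sphere slices to a regular 6-gon of circumradius 1.950 (√(r²−h²) with h=2.28 from center) (area = (6/2)·1.950²·sin(360°/6) = 9.88 mm²); the cube at (14.5, 10) is absent (z outside [-0.5, 5]); the sphere at (0, 13.5): section is a regular 6-gon, circumradius = √(r²−h²) = √(12²−6.28²) = 10.226 (area = (6/2)·10.226²·sin(360°/6) = 271.66 mm²); Subtracting the remaining from the first: starting from the r=3 sphere (9.88 mm²), the r=12 sphere at (0, 13.5) misses the remaining region (no effect) — area = 9.88 mm²; the 19×25 cube at (4, 3) contributes its full rectangle (area 475.00 mm²); Merging all regions: the 2 present regions are separate (no shared area or edge), so areas and boundary lengths simply add and each stays a separate island — area = 484.88 mm². So its area = 484.88 mm². Layer 9 (z = 2.16): the r=3 sphere slices to a regular 6-gon of circumradius 2.880 (√(r²−h²) with h=0.84 from center) (area = (6/2)·2.880²·sin(360°/6) = 21.55 mm²); the 19×10 cube at (14.5, 10) contributes its full rectangle (area 190.00 mm²); the r=12 sphere at (0, 13.5) contributes a regular 6-gon of circumradius √(12²−3.16²) = 11.576 (area = (6/2)·11.576²·sin(360°/6) = 348.18 mm²); Taking the first minus the rest: starting from the r=3 sphere (21.55 mm²), the 19×10 cube at (14.5, 10) misses the remaining region (no effect); the r=12 sphere at (0, 13.5) misses the remaining region (no effect) — area = 21.55 mm²; the cube at (4, 3) is not intersected at this z (z outside [5, 12]); Combining (union): only the result so far is present, so the union is just that shape — area = 21.55 mm². So its area = 21.55 mm². Layer 22 is larger (484.88 vs 21.55 mm²).

layer 22 (z = 5.28 mm)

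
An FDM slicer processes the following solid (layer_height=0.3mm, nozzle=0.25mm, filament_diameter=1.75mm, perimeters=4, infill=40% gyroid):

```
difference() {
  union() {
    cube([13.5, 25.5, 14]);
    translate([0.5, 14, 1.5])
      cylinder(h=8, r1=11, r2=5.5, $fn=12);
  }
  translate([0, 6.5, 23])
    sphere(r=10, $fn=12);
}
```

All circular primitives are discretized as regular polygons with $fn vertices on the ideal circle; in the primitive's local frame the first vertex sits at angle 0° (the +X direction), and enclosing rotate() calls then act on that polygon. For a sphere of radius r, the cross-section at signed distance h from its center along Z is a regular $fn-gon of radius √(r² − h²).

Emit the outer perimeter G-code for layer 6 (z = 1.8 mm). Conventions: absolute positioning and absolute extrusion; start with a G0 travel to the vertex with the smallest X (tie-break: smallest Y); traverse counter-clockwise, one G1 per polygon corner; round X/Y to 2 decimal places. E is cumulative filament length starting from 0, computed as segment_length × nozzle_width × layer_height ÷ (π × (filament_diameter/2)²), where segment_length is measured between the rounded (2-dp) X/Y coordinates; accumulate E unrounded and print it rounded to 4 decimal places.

G0 X-10.29 Y14.00 Z1.80
G1 X-8.85 Y8.60 E0.1743
G1 X-4.90 Y4.65 E0.3484
G1 X0.00 Y3.34 E0.5066
G1 X0.00 Y0.00 E0.6107
G1 X13.50 Y0.00 E1.0317
G1 X13.50 Y25.50 E1.8268
G1 X0.00 Y25.50 E2.2478
G1 X0.00 Y24.66 E2.2740
G1 X-4.90 Y23.35 E2.4321
G1 X-8.85 Y19.40 E2.6063
G1 X-10.29 Y14.00 E2.7806

At z = 1.8 mm: the cube is present — its section is the full 13.5×25.5 rectangle; the cone at (0.5, 14) contributes a regular 12-gon of circumradius 10.794 (interpolated between r1=11 and r2=5.5 at t=0.038); Combining (union): the regions partially overlap (shared area 185.48 mm²), so overlapping operands fuse into one piece — 1 connected region; the sphere at (0, 6.5) does not reach this height (|z−center|=21.200 > r=10); Taking the first minus the rest: none of the subtracted shapes is present at this height, so that combined region is unchanged — 1 connected region. The outline is a single polygon with 11 vertices. Extrusion per mm of travel: 0.25 × 0.3 / (π × 0.875²) = 0.031181. Accumulating E over each segment gives final E = 2.7806.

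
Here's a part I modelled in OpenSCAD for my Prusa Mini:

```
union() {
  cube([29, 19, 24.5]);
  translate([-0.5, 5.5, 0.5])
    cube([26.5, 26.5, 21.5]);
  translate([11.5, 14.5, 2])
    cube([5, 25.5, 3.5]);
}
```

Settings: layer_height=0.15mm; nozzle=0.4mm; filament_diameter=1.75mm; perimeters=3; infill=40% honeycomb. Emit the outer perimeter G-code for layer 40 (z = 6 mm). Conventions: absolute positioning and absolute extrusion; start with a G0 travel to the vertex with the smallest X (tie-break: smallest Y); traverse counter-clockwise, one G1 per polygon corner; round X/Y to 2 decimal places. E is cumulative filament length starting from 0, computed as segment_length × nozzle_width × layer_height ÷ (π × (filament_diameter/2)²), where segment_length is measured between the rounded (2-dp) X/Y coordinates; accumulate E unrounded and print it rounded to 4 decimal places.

G0 X-0.50 Y5.50 Z6.00
G1 X0.00 Y5.50 E0.0125
G1 X0.00 Y0.00 E0.1497
G1 X29.00 Y0.00 E0.8731
G1 X29.00 Y19.00 E1.3470
G1 X26.00 Y19.00 E1.4219
G1 X26.00 Y32.00 E1.7462
G1 X-0.50 Y32.00 E2.4072
G1 X-0.50 Y5.50 E3.0682

At z = 6 mm: the 29×19 cube contributes its full rectangle; the cube at (-0.5, 5.5) (footprint 26.5×26.5) is included at this height; the cube at (11.5, 14.5) is absent (z outside [2, 5.5]); Merging all regions: the regions partially overlap (shared area 351.00 mm²), so overlapping operands fuse into one piece — 1 connected region. The outline is a single polygon with 8 vertices. Extrusion per mm of travel: 0.4 × 0.15 / (π × 0.875²) = 0.024945. Accumulating E over each segment gives final E = 3.0682.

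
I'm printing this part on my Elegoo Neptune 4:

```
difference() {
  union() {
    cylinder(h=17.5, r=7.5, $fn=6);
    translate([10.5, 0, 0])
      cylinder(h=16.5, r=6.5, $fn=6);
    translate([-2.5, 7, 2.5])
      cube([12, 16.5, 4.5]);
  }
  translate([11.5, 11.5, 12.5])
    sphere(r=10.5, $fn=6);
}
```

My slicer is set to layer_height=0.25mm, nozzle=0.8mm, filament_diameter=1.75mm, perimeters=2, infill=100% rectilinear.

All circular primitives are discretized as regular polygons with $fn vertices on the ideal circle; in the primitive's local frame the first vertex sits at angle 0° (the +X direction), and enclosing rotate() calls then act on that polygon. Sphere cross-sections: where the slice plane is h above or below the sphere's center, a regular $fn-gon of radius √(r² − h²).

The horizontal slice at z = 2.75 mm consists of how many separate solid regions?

At z = 2.75 mm: the r=7.5 cylinder contributes a regular 6-gon of circumradius 7.5; the r=6.5 cylinder at (10.5, 0) gives a regular 6-gon of circumradius 6.5 (constant along its height); the cube at (-2.5, 7) is present — its section is the full 12×16.5 rectangle; Taking the union: the regions partially overlap (shared area 10.61 mm²), so overlapping operands fuse into one piece — 2 connected regions; the r=10.5 sphere at (11.5, 11.5) contributes a regular 6-gon of circumradius √(10.5²−9.75²) = 3.897; After the difference (first − rest): starting from the result so far, the r=10.5 sphere at (11.5, 11.5) partially overlaps it — only the 6.23 mm² overlap (of its 39.46 mm²) is removed, clipping the outline — 2 connected regions. The result has 2 disconnected regions.

2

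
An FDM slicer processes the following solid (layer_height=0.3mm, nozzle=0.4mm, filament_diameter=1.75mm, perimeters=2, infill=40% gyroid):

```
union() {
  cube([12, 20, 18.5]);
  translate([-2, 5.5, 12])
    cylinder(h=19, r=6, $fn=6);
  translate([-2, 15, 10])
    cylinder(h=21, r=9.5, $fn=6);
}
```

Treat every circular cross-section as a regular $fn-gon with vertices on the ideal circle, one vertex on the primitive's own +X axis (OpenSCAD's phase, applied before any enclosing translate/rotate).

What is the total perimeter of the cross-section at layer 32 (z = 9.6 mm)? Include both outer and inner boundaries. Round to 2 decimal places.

64.00 mm

At z = 9.6 mm: the cube is present — its section is the full 12×20 rectangle (perimeter 64.00 mm); the cylinder at (-2, 5.5) is not intersected at this z (z outside [12, 31]); the cylinder at (-2, 15) does not reach this height (z outside [10, 31]); Merging all regions: only the 12×20 cube is present, so the union is just that shape — boundary = 64.00 mm. Overall, the cross-section is a single solid region. Total boundary length (outer) = 64.00 mm.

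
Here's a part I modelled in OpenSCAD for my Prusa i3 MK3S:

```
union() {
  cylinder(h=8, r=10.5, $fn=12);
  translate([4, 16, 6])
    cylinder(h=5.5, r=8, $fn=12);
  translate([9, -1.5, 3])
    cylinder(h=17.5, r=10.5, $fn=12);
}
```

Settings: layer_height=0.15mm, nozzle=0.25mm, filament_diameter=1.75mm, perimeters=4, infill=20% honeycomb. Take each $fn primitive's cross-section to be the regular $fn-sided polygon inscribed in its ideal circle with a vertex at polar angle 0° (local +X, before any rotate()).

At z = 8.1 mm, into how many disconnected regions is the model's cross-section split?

At z = 8.1 mm: the cylinder is absent (z outside [0, 8]); the r=8 cylinder at (4, 16) contributes a regular 12-gon of circumradius 8; the cylinder at (9, -1.5): section is a regular 12-gon, circumradius r=10.5; Combining (union): the 2 present regions are separate (no shared area or edge), so areas and boundary lengths simply add and each stays a separate island — 2 connected regions. The result has 2 disconnected regions.

2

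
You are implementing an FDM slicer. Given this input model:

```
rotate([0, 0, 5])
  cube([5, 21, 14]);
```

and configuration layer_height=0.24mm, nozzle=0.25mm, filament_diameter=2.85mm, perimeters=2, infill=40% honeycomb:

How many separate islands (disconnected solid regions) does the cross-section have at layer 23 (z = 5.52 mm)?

At z = 5.52 mm: the cube (footprint 5×21) is included at this height; (rotated 5° about Z; rotation is an isometry so areas/perimeters/island counts are preserved). Overall, the cross-section is a single solid region. Island count = 1.

1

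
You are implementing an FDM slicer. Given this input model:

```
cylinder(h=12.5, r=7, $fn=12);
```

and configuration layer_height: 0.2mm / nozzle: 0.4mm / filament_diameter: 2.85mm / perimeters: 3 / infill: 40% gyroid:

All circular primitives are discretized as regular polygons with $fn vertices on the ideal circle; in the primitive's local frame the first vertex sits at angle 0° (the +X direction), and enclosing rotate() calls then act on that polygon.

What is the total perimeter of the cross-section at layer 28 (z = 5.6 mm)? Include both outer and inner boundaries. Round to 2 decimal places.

At z = 5.6 mm: the r=7 cylinder contributes a regular 12-gon of circumradius 7 (perimeter = 2·12·7.000·sin(180°/12) = 43.48 mm). Overall, the cross-section is a single solid region. Total boundary length (outer) = 43.48 mm.

43.48 mm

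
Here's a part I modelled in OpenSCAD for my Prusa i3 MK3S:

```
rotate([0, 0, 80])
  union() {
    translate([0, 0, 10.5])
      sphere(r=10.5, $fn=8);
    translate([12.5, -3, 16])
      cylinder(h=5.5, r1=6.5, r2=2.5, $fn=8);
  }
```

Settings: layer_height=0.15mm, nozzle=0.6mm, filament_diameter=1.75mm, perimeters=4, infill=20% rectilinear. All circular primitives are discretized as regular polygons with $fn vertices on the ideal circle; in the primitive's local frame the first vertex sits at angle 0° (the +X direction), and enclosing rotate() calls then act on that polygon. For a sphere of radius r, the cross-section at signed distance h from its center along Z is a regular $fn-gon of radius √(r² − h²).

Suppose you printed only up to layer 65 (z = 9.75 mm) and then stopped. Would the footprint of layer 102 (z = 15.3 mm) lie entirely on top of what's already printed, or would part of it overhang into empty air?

entirely on top

Compare the two slices. At z = 9.75: the r=10.5 sphere slices to a regular 8-gon of circumradius 10.473 (√(r²−h²) with h=0.75 from center) (area = (8/2)·10.473²·sin(360°/8) = 310.24 mm²); the cone at (12.5, -3) does not reach this height (z outside [16, 21.5]); Taking the union: only the r=10.5 sphere is present, so the union is just that shape — area = 310.24 mm²; (rotated 80° about Z; rotation is an isometry so areas/perimeters/island counts are preserved). At z = 15.3: the r=10.5 sphere contributes a regular 8-gon of circumradius √(10.5²−4.8²) = 9.339 (area = (8/2)·9.339²·sin(360°/8) = 246.67 mm²); the cone at (12.5, -3) does not reach this height (z outside [16, 21.5]); Taking the union: only the r=10.5 sphere is present, so the union is just that shape — area = 246.67 mm²; (whole slice rotated 80° about Z — lengths, areas and connectivity unchanged). Checking containment: the cross-section at z = 15.3 is a subset of the cross-section at z = 9.75.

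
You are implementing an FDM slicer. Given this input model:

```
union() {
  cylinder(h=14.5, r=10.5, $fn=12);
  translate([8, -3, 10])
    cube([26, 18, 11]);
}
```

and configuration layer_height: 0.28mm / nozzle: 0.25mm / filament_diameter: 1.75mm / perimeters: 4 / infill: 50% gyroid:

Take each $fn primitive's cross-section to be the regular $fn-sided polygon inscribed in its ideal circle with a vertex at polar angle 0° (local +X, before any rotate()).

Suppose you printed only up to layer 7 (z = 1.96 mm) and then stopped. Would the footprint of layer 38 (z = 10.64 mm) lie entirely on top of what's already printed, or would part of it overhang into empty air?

Compare the two slices. At z = 1.96: the r=10.5 cylinder gives a regular 12-gon of circumradius 10.5 (constant along its height) (area = (12/2)·10.500²·sin(360°/12) = 330.75 mm²); the cube at (8, -3) is absent (z outside [10, 21]); Taking the union: only the r=10.5 cylinder is present, so the union is just that shape — area = 330.75 mm². At z = 10.64: the r=10.5 cylinder contributes a regular 12-gon of circumradius 10.5 (area = (12/2)·10.500²·sin(360°/12) = 330.75 mm²); the cube at (8, -3) (footprint 26×18) is included at this height (area 468.00 mm²); Taking the union: the regions partially overlap — summed areas 798.75 mm² minus the doubly-counted overlap 16.32 mm² gives 782.43 mm² — area = 782.43 mm². Checking containment: at z = 10.64 the cross-section extends beyond the z = 1.96 cross-section by about 451.68 mm².

part overhangs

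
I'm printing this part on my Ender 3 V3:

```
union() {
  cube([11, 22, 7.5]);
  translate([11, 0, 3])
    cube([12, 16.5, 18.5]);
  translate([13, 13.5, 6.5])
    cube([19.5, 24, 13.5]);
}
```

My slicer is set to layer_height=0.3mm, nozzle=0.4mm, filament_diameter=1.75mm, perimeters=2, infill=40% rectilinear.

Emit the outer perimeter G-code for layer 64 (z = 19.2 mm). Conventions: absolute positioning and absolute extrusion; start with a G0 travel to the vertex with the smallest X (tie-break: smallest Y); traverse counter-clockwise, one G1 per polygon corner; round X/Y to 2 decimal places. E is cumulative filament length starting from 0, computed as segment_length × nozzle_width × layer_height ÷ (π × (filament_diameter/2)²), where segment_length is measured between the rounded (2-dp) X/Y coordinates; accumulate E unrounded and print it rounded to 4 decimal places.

At z = 19.2 mm: the cube is not intersected at this z (z outside [0, 7.5]); the cube at (11, 0) (footprint 12×16.5) is included at this height; the cube at (13, 13.5) (footprint 19.5×24) is included at this height; Taking the union: the regions partially overlap (shared area 30.00 mm²), so overlapping operands fuse into one piece — 1 connected region. The outline is a single polygon with 8 vertices. Extrusion per mm of travel: 0.4 × 0.3 / (π × 0.875²) = 0.049890. Accumulating E over each segment gives final E = 5.8870.

G0 X11.00 Y0.00 Z19.20
G1 X23.00 Y0.00 E0.5987
G1 X23.00 Y13.50 E1.2722
G1 X32.50 Y13.50 E1.7462
G1 X32.50 Y37.50 E2.9435
G1 X13.00 Y37.50 E3.9164
G1 X13.00 Y16.50 E4.9641
G1 X11.00 Y16.50 E5.0639
G1 X11.00 Y0.00 E5.8870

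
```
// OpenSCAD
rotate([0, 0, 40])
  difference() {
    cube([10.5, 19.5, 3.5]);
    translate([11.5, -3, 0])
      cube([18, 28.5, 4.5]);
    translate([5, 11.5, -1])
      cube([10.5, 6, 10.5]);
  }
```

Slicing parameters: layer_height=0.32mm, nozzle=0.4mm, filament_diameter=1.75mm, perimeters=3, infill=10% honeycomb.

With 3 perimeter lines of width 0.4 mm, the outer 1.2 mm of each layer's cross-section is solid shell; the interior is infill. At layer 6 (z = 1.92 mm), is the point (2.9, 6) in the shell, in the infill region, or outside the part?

At z = 1.92 mm: the 10.5×19.5 cube contributes its full rectangle; the 18×28.5 cube at (11.5, -3) contributes its full rectangle; the cube at (5, 11.5) (footprint 10.5×6) is included at this height; Subtracting the remaining from the first: starting from the 10.5×19.5 cube, the 18×28.5 cube at (11.5, -3) misses the remaining region (no effect); the 10.5×6 cube at (5, 11.5) partially overlaps it — only the 33.00 mm² overlap (of its 63.00 mm²) is removed, clipping the outline — 1 connected region; (rotated 40° about Z; rotation is an isometry so areas/perimeters/island counts are preserved). Overall, the cross-section is a single solid region. Undo the 40° rotation: the query point maps to (6.078, 2.732) in the un-rotated model frame. The nearest boundary edge runs (10.50, 0.00)→(0.00, 0.00); distance from the point to it = 2.73 mm. The point is inside the cross-section and 2.73 mm from the nearest boundary — more than the 1.2 mm shell width (3 × 0.4), so it's in the infill interior.

infill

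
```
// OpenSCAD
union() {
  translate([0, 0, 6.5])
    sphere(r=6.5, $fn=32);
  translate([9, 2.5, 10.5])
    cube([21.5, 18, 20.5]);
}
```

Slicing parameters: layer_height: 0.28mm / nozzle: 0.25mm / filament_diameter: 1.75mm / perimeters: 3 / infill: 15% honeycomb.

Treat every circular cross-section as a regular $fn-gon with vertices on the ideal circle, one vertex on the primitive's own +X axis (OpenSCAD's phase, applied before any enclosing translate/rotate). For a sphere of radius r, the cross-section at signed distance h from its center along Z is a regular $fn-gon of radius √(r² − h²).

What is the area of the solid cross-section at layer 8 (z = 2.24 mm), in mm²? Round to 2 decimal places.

At z = 2.24 mm: the r=6.5 sphere contributes a regular 32-gon of circumradius √(6.5²−4.26²) = 4.909 (area = (32/2)·4.909²·sin(360°/32) = 75.23 mm²); the cube at (9, 2.5) does not reach this height (z outside [10.5, 31]); Combining (union): only the r=6.5 sphere is present, so the union is just that shape — area = 75.23 mm². Overall, the cross-section is a single solid region. Net area = 75.23 mm².

75.23 mm²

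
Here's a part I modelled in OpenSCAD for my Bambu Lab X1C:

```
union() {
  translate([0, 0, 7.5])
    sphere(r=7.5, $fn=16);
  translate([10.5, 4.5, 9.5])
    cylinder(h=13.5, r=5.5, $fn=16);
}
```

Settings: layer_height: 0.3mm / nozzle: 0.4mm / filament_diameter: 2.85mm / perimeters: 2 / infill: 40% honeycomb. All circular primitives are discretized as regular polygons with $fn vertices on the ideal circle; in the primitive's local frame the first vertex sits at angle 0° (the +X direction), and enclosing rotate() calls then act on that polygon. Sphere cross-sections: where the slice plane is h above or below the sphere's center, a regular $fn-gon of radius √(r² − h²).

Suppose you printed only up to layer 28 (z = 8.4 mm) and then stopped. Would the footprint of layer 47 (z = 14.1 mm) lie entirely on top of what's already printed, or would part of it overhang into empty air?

part overhangs

Compare the two slices. At z = 8.4: the r=7.5 sphere contributes a regular 16-gon of circumradius √(7.5²−0.9²) = 7.446 (area = (16/2)·7.446²·sin(360°/16) = 169.73 mm²); the cylinder at (10.5, 4.5) does not reach this height (z outside [9.5, 23]); Taking the union: only the r=7.5 sphere is present, so the union is just that shape — area = 169.73 mm². At z = 14.1: the r=7.5 sphere slices to a regular 16-gon of circumradius 3.562 (√(r²−h²) with h=6.6 from center) (area = (16/2)·3.562²·sin(360°/16) = 38.85 mm²); the r=5.5 cylinder at (10.5, 4.5) contributes a regular 16-gon of circumradius 5.5 (area = (16/2)·5.500²·sin(360°/16) = 92.61 mm²); Combining (union): the 2 present regions are separate (no shared area or edge), so areas and boundary lengths simply add and each stays a separate island — area = 131.46 mm². Checking containment: at z = 14.1 the cross-section extends beyond the z = 8.4 cross-section by about 87.43 mm².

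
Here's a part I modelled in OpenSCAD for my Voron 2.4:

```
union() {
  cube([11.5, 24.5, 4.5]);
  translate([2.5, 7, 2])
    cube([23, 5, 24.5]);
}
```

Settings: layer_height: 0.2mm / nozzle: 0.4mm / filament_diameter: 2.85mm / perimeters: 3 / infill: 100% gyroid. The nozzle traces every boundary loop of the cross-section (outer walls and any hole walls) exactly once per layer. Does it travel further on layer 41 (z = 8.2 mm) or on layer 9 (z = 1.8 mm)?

Layer 41 (z = 8.2): the cube is not intersected at this z (z outside [0, 4.5]); the 23×5 cube at (2.5, 7) contributes its full rectangle (perimeter 56.00 mm); Taking the union: only the 23×5 cube at (2.5, 7) is present, so the union is just that shape — boundary = 56.00 mm. So its perimeter = 56.00 mm. Layer 9 (z = 1.8): the cube is present — its section is the full 11.5×24.5 rectangle (perimeter 72.00 mm); the cube at (2.5, 7) is not intersected at this z (z outside [2, 26.5]); Merging all regions: only the 11.5×24.5 cube is present, so the union is just that shape — boundary = 72.00 mm. So its perimeter = 72.00 mm. Layer 9 is larger (72.00 vs 56.00 mm).

layer 9 (z = 1.8 mm)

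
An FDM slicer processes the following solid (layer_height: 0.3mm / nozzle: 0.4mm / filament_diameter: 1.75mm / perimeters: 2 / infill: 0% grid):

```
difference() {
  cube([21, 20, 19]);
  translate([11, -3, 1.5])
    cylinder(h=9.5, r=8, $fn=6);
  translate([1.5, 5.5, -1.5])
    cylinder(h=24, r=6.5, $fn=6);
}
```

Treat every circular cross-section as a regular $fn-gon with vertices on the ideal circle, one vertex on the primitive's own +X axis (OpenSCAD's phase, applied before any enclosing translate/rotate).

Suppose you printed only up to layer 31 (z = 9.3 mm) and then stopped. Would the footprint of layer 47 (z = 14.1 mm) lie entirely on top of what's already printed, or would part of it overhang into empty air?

Compare the two slices. At z = 9.3: the cube is present — its section is the full 21×20 rectangle (area 420.00 mm²); the r=8 cylinder at (11, -3) gives a regular 6-gon of circumradius 8 (constant along its height) (area = (6/2)·8.000²·sin(360°/6) = 166.28 mm²); the r=6.5 cylinder at (1.5, 5.5) gives a regular 6-gon of circumradius 6.5 (constant along its height) (area = (6/2)·6.500²·sin(360°/6) = 109.77 mm²); Taking the first minus the rest: starting from the 21×20 cube (420.00 mm²), the r=8 cylinder at (11, -3) partially overlaps it — only the 40.33 mm² overlap (of its 166.28 mm²) is removed, clipping the outline; the r=6.5 cylinder at (1.5, 5.5) partially overlaps it — only the 70.79 mm² overlap (of its 109.77 mm²) is removed, clipping the outline — area = 308.88 mm². At z = 14.1: the 21×20 cube contributes its full rectangle (area 420.00 mm²); the cylinder at (11, -3) is not intersected at this z (z outside [1.5, 11]); the cylinder at (1.5, 5.5): section is a regular 6-gon, circumradius r=6.5 (area = (6/2)·6.500²·sin(360°/6) = 109.77 mm²); After the difference (first − rest): starting from the 21×20 cube (420.00 mm²), the r=6.5 cylinder at (1.5, 5.5) partially overlaps it — only the 71.15 mm² overlap (of its 109.77 mm²) is removed, clipping the outline — area = 348.85 mm². Checking containment: at z = 14.1 the cross-section extends beyond the z = 9.3 cross-section by about 39.97 mm².

part overhangs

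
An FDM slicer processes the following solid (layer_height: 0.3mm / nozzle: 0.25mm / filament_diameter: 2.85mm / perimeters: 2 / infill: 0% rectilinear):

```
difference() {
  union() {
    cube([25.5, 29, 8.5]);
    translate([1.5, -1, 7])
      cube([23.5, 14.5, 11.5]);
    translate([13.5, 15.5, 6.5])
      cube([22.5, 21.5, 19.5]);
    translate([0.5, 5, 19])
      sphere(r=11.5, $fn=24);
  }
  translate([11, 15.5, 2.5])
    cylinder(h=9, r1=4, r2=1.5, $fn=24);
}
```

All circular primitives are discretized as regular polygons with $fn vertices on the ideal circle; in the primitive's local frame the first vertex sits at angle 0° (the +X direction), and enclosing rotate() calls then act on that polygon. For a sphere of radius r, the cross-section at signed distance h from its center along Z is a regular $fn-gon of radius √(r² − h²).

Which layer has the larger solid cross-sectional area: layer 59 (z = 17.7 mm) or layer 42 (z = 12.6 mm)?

Layer 59 (z = 17.7): the cube is not intersected at this z (z outside [0, 8.5]); the 23.5×14.5 cube at (1.5, -1) contributes its full rectangle (area 340.75 mm²); the 22.5×21.5 cube at (13.5, 15.5) contributes its full rectangle (area 483.75 mm²); the sphere at (0.5, 5): section is a regular 24-gon, circumradius = √(r²−h²) = √(11.5²−1.3²) = 11.426 (area = (24/2)·11.426²·sin(360°/24) = 405.50 mm²); Merging all regions: the regions partially overlap — summed areas 1230.00 mm² minus the doubly-counted overlap 136.97 mm² gives 1093.02 mm² — area = 1093.02 mm²; the cone at (11, 15.5) is not intersected at this z (z outside [2.5, 11.5]); Subtracting the remaining from the first: none of the subtracted shapes is present at this height, so that combined region is unchanged — area = 1093.02 mm². So its area = 1093.02 mm². Layer 42 (z = 12.6): the cube is not intersected at this z (z outside [0, 8.5]); the cube at (1.5, -1) (footprint 23.5×14.5) is included at this height (area 340.75 mm²); the cube at (13.5, 15.5) is present — its section is the full 22.5×21.5 rectangle (area 483.75 mm²); the sphere at (0.5, 5): section is a regular 24-gon, circumradius = √(r²−h²) = √(11.5²−6.4²) = 9.555 (area = (24/2)·9.555²·sin(360°/24) = 283.53 mm²); Combining (union): the regions partially overlap — summed areas 1108.03 mm² minus the doubly-counted overlap 106.47 mm² gives 1001.56 mm² — area = 1001.56 mm²; the cone at (11, 15.5) is absent (z outside [2.5, 11.5]); After the difference (first − rest): none of the subtracted shapes is present at this height, so the result so far is unchanged — area = 1001.56 mm². So its area = 1001.56 mm². Layer 59 is larger (1093.02 vs 1001.56 mm²).

layer 59 (z = 17.7 mm)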